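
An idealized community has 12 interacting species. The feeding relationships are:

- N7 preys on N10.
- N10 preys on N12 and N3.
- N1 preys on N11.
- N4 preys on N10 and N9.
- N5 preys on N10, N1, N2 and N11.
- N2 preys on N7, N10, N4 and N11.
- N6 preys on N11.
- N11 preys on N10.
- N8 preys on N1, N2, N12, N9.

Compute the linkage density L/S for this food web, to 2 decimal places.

There are L = 20 links among S = 12 species.
L/S = 20/12 = 1.6667 ≈ 1.67.

L/S = 1.67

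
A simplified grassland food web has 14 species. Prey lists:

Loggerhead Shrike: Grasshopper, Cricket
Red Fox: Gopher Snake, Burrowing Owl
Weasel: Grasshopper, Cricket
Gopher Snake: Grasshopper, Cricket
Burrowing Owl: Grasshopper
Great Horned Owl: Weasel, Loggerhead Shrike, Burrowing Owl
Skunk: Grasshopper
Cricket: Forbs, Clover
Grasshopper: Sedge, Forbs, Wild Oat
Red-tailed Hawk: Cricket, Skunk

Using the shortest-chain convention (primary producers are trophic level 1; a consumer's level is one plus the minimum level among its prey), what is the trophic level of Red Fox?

Trophic level 4

Sedge is a producer → level 1.
Grasshopper eats Sedge → level 2.
Gopher Snake eats Grasshopper → level 3.
Red Fox eats Gopher Snake → level 4.
No prey of Red Fox is below level 3, so 4 is the minimum.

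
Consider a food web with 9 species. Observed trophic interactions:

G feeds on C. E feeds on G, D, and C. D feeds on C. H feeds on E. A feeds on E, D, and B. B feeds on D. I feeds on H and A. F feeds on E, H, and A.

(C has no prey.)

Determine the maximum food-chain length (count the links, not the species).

One longest chain: C → D → E → A → I.
It has 5 species and 4 links.

4 links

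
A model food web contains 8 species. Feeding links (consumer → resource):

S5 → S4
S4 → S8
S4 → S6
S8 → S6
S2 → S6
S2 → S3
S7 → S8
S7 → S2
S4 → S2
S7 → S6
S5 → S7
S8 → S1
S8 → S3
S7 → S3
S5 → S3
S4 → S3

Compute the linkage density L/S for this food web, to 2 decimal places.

There are L = 16 links among S = 8 species.
L/S = 16/8 = 2.0000 ≈ 2.00.

L/S = 2.00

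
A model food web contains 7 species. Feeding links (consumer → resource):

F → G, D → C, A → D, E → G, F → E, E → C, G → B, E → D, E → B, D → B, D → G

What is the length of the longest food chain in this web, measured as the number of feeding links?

One longest chain: B → G → D → E → F.
It has 5 species and 4 links.

4 links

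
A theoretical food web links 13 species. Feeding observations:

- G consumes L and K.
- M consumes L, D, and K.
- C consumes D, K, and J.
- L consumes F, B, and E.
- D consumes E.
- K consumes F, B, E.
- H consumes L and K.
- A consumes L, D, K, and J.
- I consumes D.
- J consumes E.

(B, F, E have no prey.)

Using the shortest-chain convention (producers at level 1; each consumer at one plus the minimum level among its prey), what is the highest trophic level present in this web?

3

Producers (level 1): B, F, E.
Following each consumer down to its lowest-level prey: B → L → G (levels 1 through 3).
All prey of G (L 2, K 2) are at level 2 or above, so G is at level 1 + 2 = 3.
Every consumer has at least one prey at level 2 or below, so none exceeds level 3.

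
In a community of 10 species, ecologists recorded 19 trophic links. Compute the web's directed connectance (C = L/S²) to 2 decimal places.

The web has S = 10 species and L = 19 feeding links.
C = L / S² = 19 / 100 = 0.1900 ≈ 0.19.

C = 0.19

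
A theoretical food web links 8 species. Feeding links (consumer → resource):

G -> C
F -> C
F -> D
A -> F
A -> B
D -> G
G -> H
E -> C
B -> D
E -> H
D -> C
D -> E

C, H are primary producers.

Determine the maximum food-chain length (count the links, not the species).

One longest chain: C → G → D → B → A.
It has 5 species and 4 links.

4 links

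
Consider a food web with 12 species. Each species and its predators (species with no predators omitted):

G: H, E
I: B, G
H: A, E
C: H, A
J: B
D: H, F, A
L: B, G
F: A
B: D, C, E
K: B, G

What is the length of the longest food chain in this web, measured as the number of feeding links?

One longest chain: J → B → D → H → A.
It has 5 species and 4 links.

4 links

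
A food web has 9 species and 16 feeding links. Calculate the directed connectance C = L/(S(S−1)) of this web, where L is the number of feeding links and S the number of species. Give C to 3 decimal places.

The web has S = 9 species and L = 16 feeding links.
C = L / (S(S−1)) = 16 / 72 = 0.2222 ≈ 0.222.

C = 0.222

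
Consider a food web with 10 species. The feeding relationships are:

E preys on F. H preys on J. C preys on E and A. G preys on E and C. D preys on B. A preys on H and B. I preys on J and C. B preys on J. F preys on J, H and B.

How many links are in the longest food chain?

One longest chain: J → H → F → E → C → G.
It has 6 species and 5 links.

5 links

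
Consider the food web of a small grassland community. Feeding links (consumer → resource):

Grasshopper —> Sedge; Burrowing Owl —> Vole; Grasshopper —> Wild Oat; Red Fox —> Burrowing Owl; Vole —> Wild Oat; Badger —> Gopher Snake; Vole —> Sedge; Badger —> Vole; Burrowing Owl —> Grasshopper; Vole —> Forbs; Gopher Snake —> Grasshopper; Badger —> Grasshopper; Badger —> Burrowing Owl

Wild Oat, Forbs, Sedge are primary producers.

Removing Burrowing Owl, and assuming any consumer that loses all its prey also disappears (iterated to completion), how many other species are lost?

Remove Burrowing Owl.
Round 1: Red Fox (all prey gone) → extinct.
No further losses. Total secondary extinctions: 1.

1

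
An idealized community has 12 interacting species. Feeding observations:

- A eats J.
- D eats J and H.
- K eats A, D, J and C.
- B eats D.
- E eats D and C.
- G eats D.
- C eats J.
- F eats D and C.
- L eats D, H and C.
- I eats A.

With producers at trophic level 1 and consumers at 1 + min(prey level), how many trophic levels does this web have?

Producers (level 1): J, H.
Following each consumer down to its lowest-level prey: J → A → I (levels 1 through 3).
All prey of I (A 2) are at level 2 or above, so I is at level 1 + 2 = 3.
Every consumer has at least one prey at level 2 or below, so none exceeds level 3.

3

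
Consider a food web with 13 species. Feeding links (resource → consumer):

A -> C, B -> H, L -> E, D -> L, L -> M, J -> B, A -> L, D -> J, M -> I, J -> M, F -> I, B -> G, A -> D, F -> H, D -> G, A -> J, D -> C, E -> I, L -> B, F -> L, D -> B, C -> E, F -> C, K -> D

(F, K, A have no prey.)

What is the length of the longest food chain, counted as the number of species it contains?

One longest chain: K → D → J → B → H.
It has 5 species and 4 links.

5 species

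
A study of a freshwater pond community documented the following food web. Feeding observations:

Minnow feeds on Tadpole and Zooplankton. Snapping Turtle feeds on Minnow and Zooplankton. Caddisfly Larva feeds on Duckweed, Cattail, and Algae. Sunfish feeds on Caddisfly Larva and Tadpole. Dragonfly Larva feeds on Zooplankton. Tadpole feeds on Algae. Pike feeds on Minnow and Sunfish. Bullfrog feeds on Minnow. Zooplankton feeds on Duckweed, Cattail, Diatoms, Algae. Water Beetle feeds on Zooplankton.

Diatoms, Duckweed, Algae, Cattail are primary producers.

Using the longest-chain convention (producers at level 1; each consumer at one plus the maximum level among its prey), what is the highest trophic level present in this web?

4

Producers (level 1): Diatoms, Duckweed, Algae, Cattail.
Diatoms → Zooplankton → Minnow → Bullfrog gives Bullfrog level 4.
No species has a prey at level 4, so no species reaches level 5.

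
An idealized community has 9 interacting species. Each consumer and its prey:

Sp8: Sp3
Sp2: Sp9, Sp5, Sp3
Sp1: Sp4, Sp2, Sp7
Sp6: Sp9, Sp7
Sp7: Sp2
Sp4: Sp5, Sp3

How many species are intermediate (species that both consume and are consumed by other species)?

3

Intermediate species (has both prey and predators): Sp4, Sp2, Sp7.
Count: 3.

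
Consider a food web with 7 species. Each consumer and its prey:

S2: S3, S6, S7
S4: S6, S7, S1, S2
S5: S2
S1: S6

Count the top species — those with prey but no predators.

2

Top species (has prey, but nothing eats it): S5, S4.
Count: 2.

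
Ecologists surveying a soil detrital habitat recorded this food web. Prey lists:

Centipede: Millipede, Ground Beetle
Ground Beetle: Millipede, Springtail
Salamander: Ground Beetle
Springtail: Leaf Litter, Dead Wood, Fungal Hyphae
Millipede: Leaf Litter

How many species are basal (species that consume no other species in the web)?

3

Basal species (no prey listed): Leaf Litter, Dead Wood, Fungal Hyphae.
Count: 3.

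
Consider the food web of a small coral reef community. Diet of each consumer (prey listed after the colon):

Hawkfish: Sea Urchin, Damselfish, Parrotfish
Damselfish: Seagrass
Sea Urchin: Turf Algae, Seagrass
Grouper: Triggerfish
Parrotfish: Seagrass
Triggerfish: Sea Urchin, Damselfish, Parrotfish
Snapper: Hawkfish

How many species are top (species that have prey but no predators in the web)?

Top species (has prey, but nothing eats it): Grouper, Snapper.
Count: 2.

2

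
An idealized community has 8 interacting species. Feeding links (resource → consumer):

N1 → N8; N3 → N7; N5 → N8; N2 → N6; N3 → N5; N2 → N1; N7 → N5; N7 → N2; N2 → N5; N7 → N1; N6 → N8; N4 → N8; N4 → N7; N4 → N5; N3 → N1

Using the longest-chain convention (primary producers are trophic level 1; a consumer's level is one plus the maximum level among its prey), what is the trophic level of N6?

N3 is a producer → level 1.
N7 eats N3 (level 1); other prey at levels: N4 1 → level 2.
N2 eats N7 → level 3.
N6 eats N2 → level 4.

Trophic level 4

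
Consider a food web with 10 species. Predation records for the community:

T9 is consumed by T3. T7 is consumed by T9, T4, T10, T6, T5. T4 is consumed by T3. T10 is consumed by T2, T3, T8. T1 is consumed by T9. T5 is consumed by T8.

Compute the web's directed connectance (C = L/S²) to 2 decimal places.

The web has S = 10 species and L = 12 feeding links.
C = L / S² = 12 / 100 = 0.1200 ≈ 0.12.

C = 0.12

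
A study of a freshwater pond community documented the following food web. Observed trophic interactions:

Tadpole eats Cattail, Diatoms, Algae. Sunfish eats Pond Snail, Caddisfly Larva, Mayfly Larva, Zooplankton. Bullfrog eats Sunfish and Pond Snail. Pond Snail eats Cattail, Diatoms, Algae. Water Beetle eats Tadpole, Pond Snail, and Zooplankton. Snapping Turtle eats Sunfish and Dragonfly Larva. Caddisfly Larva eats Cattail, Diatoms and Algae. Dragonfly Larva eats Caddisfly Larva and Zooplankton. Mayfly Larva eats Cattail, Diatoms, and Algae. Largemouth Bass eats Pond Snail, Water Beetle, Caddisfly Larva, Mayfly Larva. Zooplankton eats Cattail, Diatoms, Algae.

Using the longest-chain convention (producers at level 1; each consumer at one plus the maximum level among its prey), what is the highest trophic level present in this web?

Producers (level 1): Diatoms, Cattail, Algae.
Diatoms → Zooplankton → Dragonfly Larva → Snapping Turtle gives Snapping Turtle level 4.
No species has a prey at level 4, so no species reaches level 5.

4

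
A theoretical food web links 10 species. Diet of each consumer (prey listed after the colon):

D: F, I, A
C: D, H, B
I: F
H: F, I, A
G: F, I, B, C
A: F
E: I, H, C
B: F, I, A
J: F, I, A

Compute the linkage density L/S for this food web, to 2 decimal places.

L/S = 2.40

There are L = 24 links among S = 10 species.
L/S = 24/10 = 2.4000 ≈ 2.40.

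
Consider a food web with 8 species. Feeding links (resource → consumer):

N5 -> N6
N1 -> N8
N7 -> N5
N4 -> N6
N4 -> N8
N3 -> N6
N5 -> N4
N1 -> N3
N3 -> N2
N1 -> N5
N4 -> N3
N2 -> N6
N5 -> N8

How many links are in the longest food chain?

5 links

One longest chain: N7 → N5 → N4 → N3 → N2 → N6.
It has 6 species and 5 links.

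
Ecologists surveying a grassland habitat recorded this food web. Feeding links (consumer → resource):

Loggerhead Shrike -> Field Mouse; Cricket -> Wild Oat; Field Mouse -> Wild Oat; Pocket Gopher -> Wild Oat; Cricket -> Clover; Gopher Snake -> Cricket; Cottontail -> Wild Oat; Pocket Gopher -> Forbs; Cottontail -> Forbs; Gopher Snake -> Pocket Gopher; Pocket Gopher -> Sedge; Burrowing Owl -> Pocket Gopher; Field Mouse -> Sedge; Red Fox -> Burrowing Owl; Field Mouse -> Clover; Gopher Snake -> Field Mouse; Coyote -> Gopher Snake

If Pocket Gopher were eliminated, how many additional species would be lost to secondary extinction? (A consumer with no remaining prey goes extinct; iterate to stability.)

2

Remove Pocket Gopher.
Round 1: Burrowing Owl (all prey gone) → extinct.
Round 2: Red Fox (all prey gone) → extinct.
No further losses. Total secondary extinctions: 2.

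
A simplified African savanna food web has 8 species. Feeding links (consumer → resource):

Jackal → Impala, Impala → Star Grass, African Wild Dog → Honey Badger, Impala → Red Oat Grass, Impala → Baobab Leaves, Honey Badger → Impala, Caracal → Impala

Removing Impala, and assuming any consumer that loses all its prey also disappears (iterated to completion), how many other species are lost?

4

Remove Impala.
Round 1: Jackal (all prey gone), Caracal (all prey gone), Honey Badger (all prey gone) → extinct.
Round 2: African Wild Dog (all prey gone) → extinct.
No further losses. Total secondary extinctions: 4.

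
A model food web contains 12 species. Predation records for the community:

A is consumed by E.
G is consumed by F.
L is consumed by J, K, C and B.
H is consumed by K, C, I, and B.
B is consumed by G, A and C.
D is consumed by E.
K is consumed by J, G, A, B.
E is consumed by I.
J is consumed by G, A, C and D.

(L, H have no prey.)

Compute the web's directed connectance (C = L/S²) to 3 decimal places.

The web has S = 12 species and L = 23 feeding links.
C = L / S² = 23 / 144 = 0.1597 ≈ 0.160.

C = 0.160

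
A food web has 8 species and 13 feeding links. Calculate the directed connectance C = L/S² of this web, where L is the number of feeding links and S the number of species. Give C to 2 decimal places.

The web has S = 8 species and L = 13 feeding links.
C = L / S² = 13 / 64 = 0.2031 ≈ 0.20.

C = 0.20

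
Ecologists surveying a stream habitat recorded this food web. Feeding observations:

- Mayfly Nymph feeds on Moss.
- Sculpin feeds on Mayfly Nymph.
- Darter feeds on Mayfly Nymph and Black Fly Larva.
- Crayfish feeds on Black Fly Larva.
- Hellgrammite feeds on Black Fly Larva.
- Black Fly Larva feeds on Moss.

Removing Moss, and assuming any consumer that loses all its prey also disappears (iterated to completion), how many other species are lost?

Remove Moss.
Round 1: Mayfly Nymph (all prey gone), Black Fly Larva (all prey gone) → extinct.
Round 2: Hellgrammite (all prey gone), Darter (all prey gone), Sculpin (all prey gone), Crayfish (all prey gone) → extinct.
No further losses. Total secondary extinctions: 6.

6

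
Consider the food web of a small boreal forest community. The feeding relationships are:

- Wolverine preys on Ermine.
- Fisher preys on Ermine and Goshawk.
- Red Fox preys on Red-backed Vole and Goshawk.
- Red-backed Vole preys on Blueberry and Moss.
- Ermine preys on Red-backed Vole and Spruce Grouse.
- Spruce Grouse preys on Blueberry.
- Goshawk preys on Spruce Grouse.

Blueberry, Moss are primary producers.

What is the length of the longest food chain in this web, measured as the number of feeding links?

One longest chain: Blueberry → Spruce Grouse → Ermine → Wolverine.
It has 4 species and 3 links.

3 links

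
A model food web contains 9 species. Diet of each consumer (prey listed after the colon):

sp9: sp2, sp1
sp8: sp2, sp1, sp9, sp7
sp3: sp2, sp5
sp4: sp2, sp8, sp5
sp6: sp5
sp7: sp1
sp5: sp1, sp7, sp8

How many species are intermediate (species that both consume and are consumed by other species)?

4

Intermediate species (has both prey and predators): sp9, sp7, sp8, sp5.
Count: 4.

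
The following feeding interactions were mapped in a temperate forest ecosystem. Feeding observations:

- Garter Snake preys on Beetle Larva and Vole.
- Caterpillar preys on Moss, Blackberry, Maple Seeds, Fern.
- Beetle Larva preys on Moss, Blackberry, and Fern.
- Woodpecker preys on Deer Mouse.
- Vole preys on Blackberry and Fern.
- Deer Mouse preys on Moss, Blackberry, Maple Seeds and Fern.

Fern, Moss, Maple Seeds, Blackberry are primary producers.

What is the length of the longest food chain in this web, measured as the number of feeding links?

One longest chain: Fern → Deer Mouse → Woodpecker.
It has 3 species and 2 links.

2 links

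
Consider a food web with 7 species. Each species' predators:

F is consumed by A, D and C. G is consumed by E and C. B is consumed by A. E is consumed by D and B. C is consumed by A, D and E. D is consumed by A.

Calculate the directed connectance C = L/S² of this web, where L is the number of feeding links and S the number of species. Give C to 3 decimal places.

The web has S = 7 species and L = 12 feeding links.
C = L / S² = 12 / 49 = 0.2449 ≈ 0.245.

C = 0.245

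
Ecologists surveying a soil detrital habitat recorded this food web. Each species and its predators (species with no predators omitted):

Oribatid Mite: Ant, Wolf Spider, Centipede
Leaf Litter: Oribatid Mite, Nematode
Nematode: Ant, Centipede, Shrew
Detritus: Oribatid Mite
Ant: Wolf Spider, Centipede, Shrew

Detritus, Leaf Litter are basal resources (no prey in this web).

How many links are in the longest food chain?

3 links

One longest chain: Detritus → Oribatid Mite → Ant → Wolf Spider.
It has 4 species and 3 links.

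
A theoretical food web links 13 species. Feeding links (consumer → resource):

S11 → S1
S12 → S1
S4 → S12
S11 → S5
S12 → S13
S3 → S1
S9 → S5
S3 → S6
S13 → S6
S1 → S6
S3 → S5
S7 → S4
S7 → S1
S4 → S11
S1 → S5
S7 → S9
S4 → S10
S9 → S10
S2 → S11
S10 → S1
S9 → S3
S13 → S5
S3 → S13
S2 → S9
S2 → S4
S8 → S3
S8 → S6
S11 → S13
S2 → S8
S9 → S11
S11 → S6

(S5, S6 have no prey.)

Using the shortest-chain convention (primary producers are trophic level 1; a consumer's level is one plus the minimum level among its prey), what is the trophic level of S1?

Trophic level 2

S5 is a producer → level 1.
S1 eats S5 → level 2.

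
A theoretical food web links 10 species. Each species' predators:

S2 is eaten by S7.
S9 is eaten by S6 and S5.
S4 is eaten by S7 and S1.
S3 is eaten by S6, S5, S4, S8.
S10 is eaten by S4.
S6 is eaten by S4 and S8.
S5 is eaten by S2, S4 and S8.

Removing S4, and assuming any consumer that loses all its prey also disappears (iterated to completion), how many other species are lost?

Remove S4.
Round 1: S1 (all prey gone) → extinct.
No further losses. Total secondary extinctions: 1.

1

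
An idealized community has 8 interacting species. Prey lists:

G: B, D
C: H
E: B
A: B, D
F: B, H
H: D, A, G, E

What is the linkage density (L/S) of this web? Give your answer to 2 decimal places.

L/S = 1.50

There are L = 12 links among S = 8 species.
L/S = 12/8 = 1.5000 ≈ 1.50.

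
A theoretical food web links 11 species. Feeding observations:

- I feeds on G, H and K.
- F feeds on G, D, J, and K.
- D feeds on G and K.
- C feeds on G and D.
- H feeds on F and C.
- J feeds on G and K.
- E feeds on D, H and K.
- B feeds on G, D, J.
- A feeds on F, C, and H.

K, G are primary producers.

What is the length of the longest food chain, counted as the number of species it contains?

5 species

One longest chain: K → D → F → H → E.
It has 5 species and 4 links.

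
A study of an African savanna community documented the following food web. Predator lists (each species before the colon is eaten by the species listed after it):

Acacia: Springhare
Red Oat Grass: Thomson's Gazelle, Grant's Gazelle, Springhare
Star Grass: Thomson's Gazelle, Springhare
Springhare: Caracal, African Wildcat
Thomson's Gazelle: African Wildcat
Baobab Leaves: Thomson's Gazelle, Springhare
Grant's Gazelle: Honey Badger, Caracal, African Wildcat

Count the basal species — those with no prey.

4

Basal species (no prey listed): Acacia, Star Grass, Red Oat Grass, Baobab Leaves.
Count: 4.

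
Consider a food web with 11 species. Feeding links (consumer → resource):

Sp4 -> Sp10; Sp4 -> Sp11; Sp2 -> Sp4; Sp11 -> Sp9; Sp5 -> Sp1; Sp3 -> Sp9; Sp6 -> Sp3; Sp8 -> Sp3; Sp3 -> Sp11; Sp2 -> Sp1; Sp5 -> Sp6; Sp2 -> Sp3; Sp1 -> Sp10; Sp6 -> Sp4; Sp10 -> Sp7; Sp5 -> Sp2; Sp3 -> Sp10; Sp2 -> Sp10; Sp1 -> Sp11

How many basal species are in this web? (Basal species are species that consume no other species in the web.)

Basal species (no prey listed): Sp7, Sp9.
Count: 2.

2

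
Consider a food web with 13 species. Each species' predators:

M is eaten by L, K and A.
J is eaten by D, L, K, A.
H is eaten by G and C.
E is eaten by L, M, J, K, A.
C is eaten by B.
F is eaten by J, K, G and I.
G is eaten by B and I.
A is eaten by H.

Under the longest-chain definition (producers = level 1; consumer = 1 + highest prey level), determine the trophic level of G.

Trophic level 5

E is a producer → level 1.
M eats E → level 2.
A eats M (level 2); other prey at levels: E 1, J 2 → level 3.
H eats A → level 4.
G eats H (level 4); other prey at levels: F 1 → level 5.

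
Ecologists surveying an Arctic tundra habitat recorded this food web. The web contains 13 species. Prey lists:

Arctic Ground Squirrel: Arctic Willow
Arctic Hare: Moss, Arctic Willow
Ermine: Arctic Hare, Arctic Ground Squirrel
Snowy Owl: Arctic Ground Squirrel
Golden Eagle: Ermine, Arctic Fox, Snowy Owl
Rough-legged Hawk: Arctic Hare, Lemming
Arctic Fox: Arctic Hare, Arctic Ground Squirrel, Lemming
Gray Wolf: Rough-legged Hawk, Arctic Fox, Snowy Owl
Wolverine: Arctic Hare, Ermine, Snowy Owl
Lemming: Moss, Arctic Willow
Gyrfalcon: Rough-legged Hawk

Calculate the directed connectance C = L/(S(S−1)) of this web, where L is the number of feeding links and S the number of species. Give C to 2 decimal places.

C = 0.15

The web has S = 13 species and L = 23 feeding links.
C = L / (S(S−1)) = 23 / 156 = 0.1474 ≈ 0.15.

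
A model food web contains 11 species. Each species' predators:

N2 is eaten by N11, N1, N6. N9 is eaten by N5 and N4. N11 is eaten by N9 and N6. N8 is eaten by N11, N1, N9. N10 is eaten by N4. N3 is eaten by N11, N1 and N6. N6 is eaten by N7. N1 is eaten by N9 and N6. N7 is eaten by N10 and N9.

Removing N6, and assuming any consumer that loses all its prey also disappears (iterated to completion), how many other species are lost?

Remove N6.
Round 1: N7 (all prey gone) → extinct.
Round 2: N10 (all prey gone) → extinct.
No further losses. Total secondary extinctions: 2.

2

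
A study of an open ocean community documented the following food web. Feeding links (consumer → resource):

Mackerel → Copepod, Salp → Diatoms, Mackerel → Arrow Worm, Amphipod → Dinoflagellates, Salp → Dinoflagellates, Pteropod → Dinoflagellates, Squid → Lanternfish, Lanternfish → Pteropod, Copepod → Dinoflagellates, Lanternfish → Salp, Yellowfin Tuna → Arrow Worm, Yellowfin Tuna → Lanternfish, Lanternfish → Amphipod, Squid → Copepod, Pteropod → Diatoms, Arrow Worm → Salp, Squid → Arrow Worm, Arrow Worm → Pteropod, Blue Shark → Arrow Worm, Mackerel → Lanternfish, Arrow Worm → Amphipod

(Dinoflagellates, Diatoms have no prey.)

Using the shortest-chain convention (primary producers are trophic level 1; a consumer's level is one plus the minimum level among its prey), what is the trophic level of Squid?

Dinoflagellates is a producer → level 1.
Copepod eats Dinoflagellates → level 2.
Squid eats Copepod → level 3.
No prey of Squid is below level 2, so 3 is the minimum.

Trophic level 3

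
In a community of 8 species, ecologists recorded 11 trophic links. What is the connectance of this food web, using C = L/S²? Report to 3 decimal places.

The web has S = 8 species and L = 11 feeding links.
C = L / S² = 11 / 64 = 0.1719 ≈ 0.172.

C = 0.172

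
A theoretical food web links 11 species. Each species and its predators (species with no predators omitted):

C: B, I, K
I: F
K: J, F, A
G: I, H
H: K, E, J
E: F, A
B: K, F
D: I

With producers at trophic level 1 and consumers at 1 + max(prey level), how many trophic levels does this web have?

4

Producers (level 1): G, C, D.
C → B → K → J gives J level 4.
No species has a prey at level 4, so no species reaches level 5.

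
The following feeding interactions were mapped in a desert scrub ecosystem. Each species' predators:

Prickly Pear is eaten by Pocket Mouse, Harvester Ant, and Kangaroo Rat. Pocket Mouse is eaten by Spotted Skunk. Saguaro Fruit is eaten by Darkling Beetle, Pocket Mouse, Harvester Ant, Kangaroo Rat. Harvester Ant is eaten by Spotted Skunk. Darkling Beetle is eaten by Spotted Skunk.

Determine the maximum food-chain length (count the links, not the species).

2 links

One longest chain: Prickly Pear → Pocket Mouse → Spotted Skunk.
It has 3 species and 2 links.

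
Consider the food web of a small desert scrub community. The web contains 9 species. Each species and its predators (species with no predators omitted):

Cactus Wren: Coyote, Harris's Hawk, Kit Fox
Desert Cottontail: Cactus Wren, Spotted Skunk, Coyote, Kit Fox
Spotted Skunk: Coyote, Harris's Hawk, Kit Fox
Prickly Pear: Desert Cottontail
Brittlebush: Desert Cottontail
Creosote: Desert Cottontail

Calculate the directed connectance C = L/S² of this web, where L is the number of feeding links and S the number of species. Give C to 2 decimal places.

C = 0.16

The web has S = 9 species and L = 13 feeding links.
C = L / S² = 13 / 81 = 0.1605 ≈ 0.16.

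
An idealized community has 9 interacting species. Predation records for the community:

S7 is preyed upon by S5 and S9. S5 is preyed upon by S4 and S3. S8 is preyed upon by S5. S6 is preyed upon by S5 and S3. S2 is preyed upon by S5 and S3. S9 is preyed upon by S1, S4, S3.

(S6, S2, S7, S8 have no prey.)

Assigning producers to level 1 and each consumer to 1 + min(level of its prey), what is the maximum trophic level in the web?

3

Producers (level 1): S6, S2, S7, S8.
Following each consumer down to its lowest-level prey: S6 → S5 → S4 (levels 1 through 3).
All prey of S4 (S5 2, S9 2) are at level 2 or above, so S4 is at level 1 + 2 = 3.
Every consumer has at least one prey at level 2 or below, so none exceeds level 3.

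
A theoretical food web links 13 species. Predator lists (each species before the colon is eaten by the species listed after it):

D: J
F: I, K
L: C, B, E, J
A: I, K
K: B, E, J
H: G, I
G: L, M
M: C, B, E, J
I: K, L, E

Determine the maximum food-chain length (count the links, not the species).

3 links

One longest chain: H → G → M → C.
It has 4 species and 3 links.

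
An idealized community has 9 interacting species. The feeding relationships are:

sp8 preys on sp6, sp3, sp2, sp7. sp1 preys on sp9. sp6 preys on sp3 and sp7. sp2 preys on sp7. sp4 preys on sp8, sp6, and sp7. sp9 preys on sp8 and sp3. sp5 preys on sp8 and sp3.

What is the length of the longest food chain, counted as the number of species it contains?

5 species

One longest chain: sp7 → sp6 → sp8 → sp9 → sp1.
It has 5 species and 4 links.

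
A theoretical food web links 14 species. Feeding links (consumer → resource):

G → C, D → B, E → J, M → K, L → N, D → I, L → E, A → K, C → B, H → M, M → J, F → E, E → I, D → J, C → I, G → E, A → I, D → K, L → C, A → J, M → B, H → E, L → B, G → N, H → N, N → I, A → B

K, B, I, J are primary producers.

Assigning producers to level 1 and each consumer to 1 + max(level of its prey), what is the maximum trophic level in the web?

3

Producers (level 1): K, B, I, J.
B → C → G gives G level 3.
No species has a prey at level 3, so no species reaches level 4.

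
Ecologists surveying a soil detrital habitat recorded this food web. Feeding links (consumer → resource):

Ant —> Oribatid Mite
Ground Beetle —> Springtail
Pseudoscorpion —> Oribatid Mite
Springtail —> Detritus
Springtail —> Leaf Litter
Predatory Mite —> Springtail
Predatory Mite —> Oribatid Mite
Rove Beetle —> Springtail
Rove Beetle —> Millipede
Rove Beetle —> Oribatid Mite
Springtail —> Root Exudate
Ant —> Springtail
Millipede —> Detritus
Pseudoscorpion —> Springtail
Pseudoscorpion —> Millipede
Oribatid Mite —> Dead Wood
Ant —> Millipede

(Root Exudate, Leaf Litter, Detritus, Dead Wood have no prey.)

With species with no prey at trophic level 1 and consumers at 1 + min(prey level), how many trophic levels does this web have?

Basal resources (level 1): Root Exudate, Leaf Litter, Detritus, Dead Wood.
Following each consumer down to its lowest-level prey: Detritus → Millipede → Ant (levels 1 through 3).
All prey of Ant (Millipede 2, Springtail 2, Oribatid Mite 2) are at level 2 or above, so Ant is at level 1 + 2 = 3.
Every consumer has at least one prey at level 2 or below, so none exceeds level 3.

3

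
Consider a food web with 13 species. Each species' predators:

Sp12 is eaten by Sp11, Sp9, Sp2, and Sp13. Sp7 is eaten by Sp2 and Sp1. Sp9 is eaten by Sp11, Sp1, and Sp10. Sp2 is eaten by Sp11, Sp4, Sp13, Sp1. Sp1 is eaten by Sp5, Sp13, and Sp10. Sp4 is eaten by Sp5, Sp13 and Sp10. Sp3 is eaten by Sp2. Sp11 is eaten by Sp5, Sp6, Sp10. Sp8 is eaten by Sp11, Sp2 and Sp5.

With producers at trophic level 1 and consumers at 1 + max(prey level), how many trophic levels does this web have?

Producers (level 1): Sp8, Sp7, Sp12, Sp3.
Sp12 → Sp9 → Sp11 → Sp5 gives Sp5 level 4.
No species has a prey at level 4, so no species reaches level 5.

4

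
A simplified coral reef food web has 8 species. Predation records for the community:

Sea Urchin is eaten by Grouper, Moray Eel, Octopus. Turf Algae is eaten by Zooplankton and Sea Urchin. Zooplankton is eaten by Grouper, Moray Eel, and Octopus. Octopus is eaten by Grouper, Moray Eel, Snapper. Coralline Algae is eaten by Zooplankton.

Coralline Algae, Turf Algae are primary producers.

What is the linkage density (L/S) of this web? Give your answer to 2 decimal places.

There are L = 12 links among S = 8 species.
L/S = 12/8 = 1.5000 ≈ 1.50.

L/S = 1.50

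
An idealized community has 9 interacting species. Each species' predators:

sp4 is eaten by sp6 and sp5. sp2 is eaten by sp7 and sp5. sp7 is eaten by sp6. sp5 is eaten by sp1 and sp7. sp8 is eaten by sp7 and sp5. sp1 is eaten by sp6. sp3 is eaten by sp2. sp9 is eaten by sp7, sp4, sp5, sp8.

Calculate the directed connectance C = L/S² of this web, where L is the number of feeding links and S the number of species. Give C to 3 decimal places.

C = 0.185

The web has S = 9 species and L = 15 feeding links.
C = L / S² = 15 / 81 = 0.1852 ≈ 0.185.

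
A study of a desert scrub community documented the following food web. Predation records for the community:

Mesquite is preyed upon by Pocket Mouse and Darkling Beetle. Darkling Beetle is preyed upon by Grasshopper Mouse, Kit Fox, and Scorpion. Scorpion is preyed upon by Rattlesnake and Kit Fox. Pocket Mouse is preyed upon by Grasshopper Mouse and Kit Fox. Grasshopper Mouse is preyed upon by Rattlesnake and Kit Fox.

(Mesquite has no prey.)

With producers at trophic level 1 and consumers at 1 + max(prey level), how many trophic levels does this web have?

Producers (level 1): Mesquite.
Mesquite → Darkling Beetle → Grasshopper Mouse → Kit Fox gives Kit Fox level 4.
No species has a prey at level 4, so no species reaches level 5.

4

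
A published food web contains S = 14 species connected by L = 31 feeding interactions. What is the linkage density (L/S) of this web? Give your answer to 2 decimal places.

There are L = 31 links among S = 14 species.
L/S = 31/14 = 2.2143 ≈ 2.21.

L/S = 2.21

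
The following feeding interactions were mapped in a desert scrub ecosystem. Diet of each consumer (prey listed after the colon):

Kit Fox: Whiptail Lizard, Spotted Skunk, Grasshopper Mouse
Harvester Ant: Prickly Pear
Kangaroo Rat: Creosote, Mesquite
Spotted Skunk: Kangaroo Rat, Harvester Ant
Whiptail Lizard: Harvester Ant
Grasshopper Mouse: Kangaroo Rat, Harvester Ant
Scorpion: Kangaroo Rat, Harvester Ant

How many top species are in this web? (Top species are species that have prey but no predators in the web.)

Top species (has prey, but nothing eats it): Scorpion, Kit Fox.
Count: 2.

2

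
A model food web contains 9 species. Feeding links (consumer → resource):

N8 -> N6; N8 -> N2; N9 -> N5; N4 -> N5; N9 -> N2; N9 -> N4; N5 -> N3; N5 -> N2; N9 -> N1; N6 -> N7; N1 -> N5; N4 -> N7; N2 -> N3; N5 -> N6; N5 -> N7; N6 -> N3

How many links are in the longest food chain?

One longest chain: N3 → N2 → N5 → N4 → N9.
It has 5 species and 4 links.

4 links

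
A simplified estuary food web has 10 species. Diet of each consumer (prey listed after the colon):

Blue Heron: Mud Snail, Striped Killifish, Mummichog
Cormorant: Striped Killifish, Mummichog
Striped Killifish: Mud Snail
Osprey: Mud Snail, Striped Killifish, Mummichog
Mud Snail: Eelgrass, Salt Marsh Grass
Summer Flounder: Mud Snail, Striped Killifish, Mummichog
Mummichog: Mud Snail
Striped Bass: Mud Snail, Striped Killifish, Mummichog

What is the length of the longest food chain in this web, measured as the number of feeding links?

3 links

One longest chain: Eelgrass → Mud Snail → Striped Killifish → Blue Heron.
It has 4 species and 3 links.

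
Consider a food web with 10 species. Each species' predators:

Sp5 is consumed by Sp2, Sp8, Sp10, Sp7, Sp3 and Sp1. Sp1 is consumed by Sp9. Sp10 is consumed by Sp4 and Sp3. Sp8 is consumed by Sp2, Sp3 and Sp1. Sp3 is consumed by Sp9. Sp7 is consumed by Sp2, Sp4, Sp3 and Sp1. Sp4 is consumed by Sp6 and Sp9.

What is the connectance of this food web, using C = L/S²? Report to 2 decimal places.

C = 0.19

The web has S = 10 species and L = 19 feeding links.
C = L / S² = 19 / 100 = 0.1900 ≈ 0.19.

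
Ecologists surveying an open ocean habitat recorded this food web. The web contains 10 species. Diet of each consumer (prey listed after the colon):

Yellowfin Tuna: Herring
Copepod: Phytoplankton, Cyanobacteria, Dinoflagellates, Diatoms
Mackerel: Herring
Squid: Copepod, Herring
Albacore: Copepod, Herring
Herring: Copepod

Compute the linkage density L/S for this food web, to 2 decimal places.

L/S = 1.10

There are L = 11 links among S = 10 species.
L/S = 11/10 = 1.1000 ≈ 1.10.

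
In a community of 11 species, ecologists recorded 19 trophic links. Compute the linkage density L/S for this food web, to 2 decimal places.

There are L = 19 links among S = 11 species.
L/S = 19/11 = 1.7273 ≈ 1.73.

L/S = 1.73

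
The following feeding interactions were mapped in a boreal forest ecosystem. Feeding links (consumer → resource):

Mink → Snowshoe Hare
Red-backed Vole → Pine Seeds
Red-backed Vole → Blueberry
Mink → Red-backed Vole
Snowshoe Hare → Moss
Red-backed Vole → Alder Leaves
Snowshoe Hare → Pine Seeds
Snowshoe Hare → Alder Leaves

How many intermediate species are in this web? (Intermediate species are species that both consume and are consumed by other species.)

Intermediate species (has both prey and predators): Snowshoe Hare, Red-backed Vole.
Count: 2.

2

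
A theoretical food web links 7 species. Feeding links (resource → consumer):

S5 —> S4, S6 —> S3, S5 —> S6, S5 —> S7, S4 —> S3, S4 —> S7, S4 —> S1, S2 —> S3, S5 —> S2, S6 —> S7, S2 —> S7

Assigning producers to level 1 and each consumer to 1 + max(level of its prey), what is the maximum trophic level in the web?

3

Producers (level 1): S5.
S5 → S4 → S7 gives S7 level 3.
No species has a prey at level 3, so no species reaches level 4.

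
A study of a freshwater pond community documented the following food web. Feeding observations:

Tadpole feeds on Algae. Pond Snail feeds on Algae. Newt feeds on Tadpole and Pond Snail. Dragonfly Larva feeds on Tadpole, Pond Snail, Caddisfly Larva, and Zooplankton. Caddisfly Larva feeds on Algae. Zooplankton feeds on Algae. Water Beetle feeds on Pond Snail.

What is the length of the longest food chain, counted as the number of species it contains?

3 species

One longest chain: Algae → Pond Snail → Water Beetle.
It has 3 species and 2 links.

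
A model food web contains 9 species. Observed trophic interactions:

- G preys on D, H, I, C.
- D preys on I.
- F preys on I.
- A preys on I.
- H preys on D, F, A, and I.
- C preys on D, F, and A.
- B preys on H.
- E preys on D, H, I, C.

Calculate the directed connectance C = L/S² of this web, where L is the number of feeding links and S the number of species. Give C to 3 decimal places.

The web has S = 9 species and L = 19 feeding links.
C = L / S² = 19 / 81 = 0.2346 ≈ 0.235.

C = 0.235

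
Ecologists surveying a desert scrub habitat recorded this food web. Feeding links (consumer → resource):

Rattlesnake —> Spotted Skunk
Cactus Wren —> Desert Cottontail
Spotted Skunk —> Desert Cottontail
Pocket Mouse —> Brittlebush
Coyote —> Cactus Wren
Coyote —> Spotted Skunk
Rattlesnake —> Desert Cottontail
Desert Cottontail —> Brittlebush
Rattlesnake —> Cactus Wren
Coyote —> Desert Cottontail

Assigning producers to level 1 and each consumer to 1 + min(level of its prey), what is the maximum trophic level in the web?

Producers (level 1): Brittlebush.
Following each consumer down to its lowest-level prey: Brittlebush → Desert Cottontail → Cactus Wren (levels 1 through 3).
All prey of Cactus Wren (Desert Cottontail 2) are at level 2 or above, so Cactus Wren is at level 1 + 2 = 3.
Every consumer has at least one prey at level 2 or below, so none exceeds level 3.

3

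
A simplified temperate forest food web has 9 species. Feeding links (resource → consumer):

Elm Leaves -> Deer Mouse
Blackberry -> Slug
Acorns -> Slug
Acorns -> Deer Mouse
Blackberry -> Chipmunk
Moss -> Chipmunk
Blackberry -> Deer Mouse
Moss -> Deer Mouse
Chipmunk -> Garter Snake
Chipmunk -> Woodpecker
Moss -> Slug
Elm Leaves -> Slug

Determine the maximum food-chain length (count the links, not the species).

2 links

One longest chain: Blackberry → Chipmunk → Woodpecker.
It has 3 species and 2 links.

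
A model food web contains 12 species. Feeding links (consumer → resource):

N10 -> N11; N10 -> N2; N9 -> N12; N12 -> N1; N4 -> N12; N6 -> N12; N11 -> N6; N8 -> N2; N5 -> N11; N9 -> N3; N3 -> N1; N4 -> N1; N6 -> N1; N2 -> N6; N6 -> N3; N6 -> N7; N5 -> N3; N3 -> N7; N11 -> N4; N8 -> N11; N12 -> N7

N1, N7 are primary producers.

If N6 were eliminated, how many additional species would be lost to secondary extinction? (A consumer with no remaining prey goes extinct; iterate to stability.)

Remove N6.
Round 1: N2 (all prey gone) → extinct.
No further losses. Total secondary extinctions: 1.

1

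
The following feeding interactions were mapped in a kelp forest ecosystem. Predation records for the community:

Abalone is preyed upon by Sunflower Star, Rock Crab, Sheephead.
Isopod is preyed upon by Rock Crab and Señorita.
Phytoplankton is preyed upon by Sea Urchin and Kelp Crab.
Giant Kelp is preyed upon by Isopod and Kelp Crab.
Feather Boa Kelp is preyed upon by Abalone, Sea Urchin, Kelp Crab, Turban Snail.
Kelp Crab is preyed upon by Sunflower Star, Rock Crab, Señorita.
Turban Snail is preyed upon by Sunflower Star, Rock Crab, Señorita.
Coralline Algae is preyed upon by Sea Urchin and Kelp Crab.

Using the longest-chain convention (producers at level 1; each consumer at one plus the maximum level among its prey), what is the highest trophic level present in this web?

3

Producers (level 1): Feather Boa Kelp, Giant Kelp, Phytoplankton, Coralline Algae.
Giant Kelp → Isopod → Señorita gives Señorita level 3.
No species has a prey at level 3, so no species reaches level 4.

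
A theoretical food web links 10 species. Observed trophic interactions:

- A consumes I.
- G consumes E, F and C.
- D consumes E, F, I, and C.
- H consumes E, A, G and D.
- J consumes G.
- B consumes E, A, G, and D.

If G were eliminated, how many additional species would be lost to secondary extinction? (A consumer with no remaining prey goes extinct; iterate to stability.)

Remove G.
Round 1: J (all prey gone) → extinct.
No further losses. Total secondary extinctions: 1.

1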